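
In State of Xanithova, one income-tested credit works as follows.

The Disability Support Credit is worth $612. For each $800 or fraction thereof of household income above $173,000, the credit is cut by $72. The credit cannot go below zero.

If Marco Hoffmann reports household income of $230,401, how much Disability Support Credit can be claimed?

$0

Disability Support Credit: income exceeds $173,000 by $57,401 → 72 increments × $72 = $5,184 ≥ base, so the credit is $0.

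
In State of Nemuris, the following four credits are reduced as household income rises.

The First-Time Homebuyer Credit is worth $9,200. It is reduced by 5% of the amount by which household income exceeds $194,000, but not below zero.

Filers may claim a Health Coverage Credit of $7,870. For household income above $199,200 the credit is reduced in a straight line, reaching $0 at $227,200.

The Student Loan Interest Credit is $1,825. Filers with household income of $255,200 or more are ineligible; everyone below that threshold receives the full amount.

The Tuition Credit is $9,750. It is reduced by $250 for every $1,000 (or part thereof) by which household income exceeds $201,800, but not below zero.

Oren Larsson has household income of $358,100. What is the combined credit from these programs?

$995

First-Time Homebuyer Credit: 5% of the $164,100 excess over $194,000 is $8,205; credit = $9,200 − $8,205 = $995.
Health Coverage Credit: $358,100 is at or above $227,200, so the credit is $0.
Student Loan Interest Credit: $358,100 meets or exceeds the $255,200 cutoff, so the credit is $0.
Tuition Credit: income exceeds $201,800 by $156,300 → 157 increments × $250 = $39,250 ≥ base, so the credit is $0.
Total: $995 + $0 + $0 + $0 = $995.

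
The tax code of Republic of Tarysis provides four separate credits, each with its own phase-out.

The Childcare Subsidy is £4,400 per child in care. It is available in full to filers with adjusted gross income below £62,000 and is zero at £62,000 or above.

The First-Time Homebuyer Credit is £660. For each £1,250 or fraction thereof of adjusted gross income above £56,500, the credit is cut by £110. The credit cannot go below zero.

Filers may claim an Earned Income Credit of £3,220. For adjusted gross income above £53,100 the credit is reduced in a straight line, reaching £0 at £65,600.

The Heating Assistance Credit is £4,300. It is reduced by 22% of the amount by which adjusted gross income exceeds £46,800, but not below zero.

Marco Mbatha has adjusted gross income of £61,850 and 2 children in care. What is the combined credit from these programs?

£10,865

Childcare Subsidy: base = 2 × £4,400 = £8,800. £61,850 is below the £62,000 cutoff, so the full £8,800 applies.
First-Time Homebuyer Credit: income exceeds £56,500 by £5,350, which is 5 full-or-partial £1,250 increments; reduction = 5 × £110 = £550, leaving £110.
Earned Income Credit: £61,850 is £8,750 into a £12,500 phase-out range, leaving 3,750/12,500 of the credit: £3,220 × 3,750/12,500 = £966.
Heating Assistance Credit: 22% of the £15,050 excess over £46,800 is £3,311; credit = £4,300 − £3,311 = £989.
Total: £8,800 + £110 + £966 + £989 = £10,865.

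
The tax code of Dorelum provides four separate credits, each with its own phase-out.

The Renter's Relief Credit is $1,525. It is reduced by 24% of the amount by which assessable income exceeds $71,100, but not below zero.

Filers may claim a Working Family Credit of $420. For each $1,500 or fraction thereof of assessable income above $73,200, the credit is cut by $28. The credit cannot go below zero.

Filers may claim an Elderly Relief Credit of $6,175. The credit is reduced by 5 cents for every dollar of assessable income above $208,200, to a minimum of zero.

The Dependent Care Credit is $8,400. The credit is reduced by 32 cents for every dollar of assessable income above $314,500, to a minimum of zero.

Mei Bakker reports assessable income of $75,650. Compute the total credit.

Renter's Relief Credit: 24% of the $4,550 excess over $71,100 is $1,092; credit = $1,525 − $1,092 = $433.
Working Family Credit: income exceeds $73,200 by $2,450, which is 2 full-or-partial $1,500 increments; reduction = 2 × $28 = $56, leaving $364.
Elderly Relief Credit: $75,650 is at or below the $208,200 threshold, so the full $6,175 applies.
Dependent Care Credit: $75,650 is at or below the $314,500 threshold, so the full $8,400 applies.
Total: $433 + $364 + $6,175 + $8,400 = $15,372.

$15,372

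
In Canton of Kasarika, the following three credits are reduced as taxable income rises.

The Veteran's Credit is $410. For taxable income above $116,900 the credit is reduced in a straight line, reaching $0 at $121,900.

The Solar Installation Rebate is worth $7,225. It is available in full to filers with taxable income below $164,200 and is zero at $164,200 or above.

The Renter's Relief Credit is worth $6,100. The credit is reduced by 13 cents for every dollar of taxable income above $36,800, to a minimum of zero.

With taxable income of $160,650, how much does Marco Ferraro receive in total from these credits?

$7,225

Veteran's Credit: $160,650 is at or above $121,900, so the credit is $0.
Solar Installation Rebate: $160,650 is below the $164,200 cutoff, so the full $7,225 applies.
Renter's Relief Credit: 13% of the $123,850 excess over $36,800 is $16,100.50 ≥ base, so the credit is $0.
Total: $0 + $7,225 + $0 = $7,225.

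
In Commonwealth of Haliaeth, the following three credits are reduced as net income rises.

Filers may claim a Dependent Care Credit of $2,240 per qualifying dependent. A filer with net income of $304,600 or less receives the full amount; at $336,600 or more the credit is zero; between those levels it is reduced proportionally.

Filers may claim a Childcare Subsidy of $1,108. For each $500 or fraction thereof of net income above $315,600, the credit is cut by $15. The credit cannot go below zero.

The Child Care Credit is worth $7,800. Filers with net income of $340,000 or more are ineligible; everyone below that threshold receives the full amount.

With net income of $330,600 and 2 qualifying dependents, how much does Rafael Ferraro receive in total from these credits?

$9,298

Dependent Care Credit: base = 2 × $2,240 = $4,480. $330,600 is $26,000 into a $32,000 phase-out range, leaving 6,000/32,000 of the credit: $4,480 × 6,000/32,000 = $840.
Childcare Subsidy: income exceeds $315,600 by $15,000, which is 30 full-or-partial $500 increments; reduction = 30 × $15 = $450, leaving $658.
Child Care Credit: $330,600 is below the $340,000 cutoff, so the full $7,800 applies.
Total: $840 + $658 + $7,800 = $9,298.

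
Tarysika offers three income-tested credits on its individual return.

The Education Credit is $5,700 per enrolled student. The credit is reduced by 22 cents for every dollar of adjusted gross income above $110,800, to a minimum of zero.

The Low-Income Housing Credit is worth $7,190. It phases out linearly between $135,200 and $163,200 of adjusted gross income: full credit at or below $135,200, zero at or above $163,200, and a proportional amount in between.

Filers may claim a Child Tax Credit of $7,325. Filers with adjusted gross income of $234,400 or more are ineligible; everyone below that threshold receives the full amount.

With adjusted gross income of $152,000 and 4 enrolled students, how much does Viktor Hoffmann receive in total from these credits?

$23,937

Education Credit: base = 4 × $5,700 = $22,800. 22% of the $41,200 excess over $110,800 is $9,064; credit = $22,800 − $9,064 = $13,736.
Low-Income Housing Credit: $152,000 is $16,800 into a $28,000 phase-out range, leaving 11,200/28,000 of the credit: $7,190 × 11,200/28,000 = $2,876.
Child Tax Credit: $152,000 is below the $234,400 cutoff, so the full $7,325 applies.
Total: $13,736 + $2,876 + $7,325 = $23,937.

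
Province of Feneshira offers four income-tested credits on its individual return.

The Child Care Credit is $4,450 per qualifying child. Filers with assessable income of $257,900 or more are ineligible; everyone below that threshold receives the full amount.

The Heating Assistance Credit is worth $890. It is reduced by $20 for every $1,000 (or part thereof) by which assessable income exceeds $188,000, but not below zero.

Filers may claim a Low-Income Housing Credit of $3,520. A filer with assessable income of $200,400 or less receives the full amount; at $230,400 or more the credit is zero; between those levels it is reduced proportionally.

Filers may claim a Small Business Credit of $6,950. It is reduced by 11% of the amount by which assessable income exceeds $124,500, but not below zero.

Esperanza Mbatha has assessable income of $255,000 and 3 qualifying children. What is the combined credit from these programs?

$13,350

Child Care Credit: base = 3 × $4,450 = $13,350. $255,000 is below the $257,900 cutoff, so the full $13,350 applies.
Heating Assistance Credit: income exceeds $188,000 by $67,000 → 67 increments × $20 = $1,340 ≥ base, so the credit is $0.
Low-Income Housing Credit: $255,000 is at or above $230,400, so the credit is $0.
Small Business Credit: 11% of the $130,500 excess over $124,500 is $14,355 ≥ base, so the credit is $0.
Total: $13,350 + $0 + $0 + $0 = $13,350.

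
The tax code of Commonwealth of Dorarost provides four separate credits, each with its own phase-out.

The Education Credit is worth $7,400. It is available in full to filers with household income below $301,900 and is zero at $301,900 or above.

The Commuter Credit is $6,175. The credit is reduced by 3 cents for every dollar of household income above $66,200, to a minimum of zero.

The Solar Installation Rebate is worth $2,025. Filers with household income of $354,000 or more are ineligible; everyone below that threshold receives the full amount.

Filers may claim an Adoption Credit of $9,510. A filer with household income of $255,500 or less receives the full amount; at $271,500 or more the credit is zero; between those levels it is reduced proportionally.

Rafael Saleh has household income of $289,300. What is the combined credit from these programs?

Education Credit: $289,300 is below the $301,900 cutoff, so the full $7,400 applies.
Commuter Credit: 3% of the $223,100 excess over $66,200 is $6,693 ≥ base, so the credit is $0.
Solar Installation Rebate: $289,300 is below the $354,000 cutoff, so the full $2,025 applies.
Adoption Credit: $289,300 is at or above $271,500, so the credit is $0.
Total: $7,400 + $0 + $2,025 + $0 = $9,425.

$9,425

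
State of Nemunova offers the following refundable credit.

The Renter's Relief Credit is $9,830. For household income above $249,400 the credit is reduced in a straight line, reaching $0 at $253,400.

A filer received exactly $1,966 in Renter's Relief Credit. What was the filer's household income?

$1,966 is 1,966/9,830 of the full $9,830, so 7,864/9,830 of the $4,000 range has been used: income = $249,400 + $4,000 × 7,864/9,830 = $252,600.

$252,600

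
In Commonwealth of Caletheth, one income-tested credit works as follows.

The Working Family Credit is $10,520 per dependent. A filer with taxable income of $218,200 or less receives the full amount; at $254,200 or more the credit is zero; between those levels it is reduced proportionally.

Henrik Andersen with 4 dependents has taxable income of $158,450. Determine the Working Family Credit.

Working Family Credit: base = 4 × $10,520 = $42,080. $158,450 is at or below the $218,200 threshold, so the full $42,080 applies.

$42,080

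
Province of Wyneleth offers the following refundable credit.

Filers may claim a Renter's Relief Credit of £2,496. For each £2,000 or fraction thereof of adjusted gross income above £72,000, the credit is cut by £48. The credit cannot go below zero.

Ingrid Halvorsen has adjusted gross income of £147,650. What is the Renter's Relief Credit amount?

Renter's Relief Credit: income exceeds £72,000 by £75,650, which is 38 full-or-partial £2,000 increments; reduction = 38 × £48 = £1,824, leaving £672.

£672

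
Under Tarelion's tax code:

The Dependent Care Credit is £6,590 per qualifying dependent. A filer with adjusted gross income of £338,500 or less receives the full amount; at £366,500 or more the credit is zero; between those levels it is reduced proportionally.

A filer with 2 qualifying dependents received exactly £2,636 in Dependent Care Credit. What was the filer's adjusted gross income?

Full credit = 2 × £6,590 = £13,180.
£2,636 is 2,636/13,180 of the full £13,180, so 10,544/13,180 of the £28,000 range has been used: income = £338,500 + £28,000 × 10,544/13,180 = £360,900.

£360,900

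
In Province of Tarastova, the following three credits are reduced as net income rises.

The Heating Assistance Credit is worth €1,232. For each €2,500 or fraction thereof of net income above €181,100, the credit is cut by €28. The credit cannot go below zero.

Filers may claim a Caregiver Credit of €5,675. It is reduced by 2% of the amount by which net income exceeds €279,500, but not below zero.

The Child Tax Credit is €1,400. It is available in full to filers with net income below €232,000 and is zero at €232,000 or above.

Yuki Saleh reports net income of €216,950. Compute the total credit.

Heating Assistance Credit: income exceeds €181,100 by €35,850, which is 15 full-or-partial €2,500 increments; reduction = 15 × €28 = €420, leaving €812.
Caregiver Credit: €216,950 is at or below the €279,500 threshold, so the full €5,675 applies.
Child Tax Credit: €216,950 is below the €232,000 cutoff, so the full €1,400 applies.
Total: €812 + €5,675 + €1,400 = €7,887.

€7,887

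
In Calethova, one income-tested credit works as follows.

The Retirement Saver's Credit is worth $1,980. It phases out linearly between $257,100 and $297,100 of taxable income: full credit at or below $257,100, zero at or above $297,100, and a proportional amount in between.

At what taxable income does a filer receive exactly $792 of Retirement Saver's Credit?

$792 is 792/1,980 of the full $1,980, so 1,188/1,980 of the $40,000 range has been used: income = $257,100 + $40,000 × 1,188/1,980 = $281,100.

$281,100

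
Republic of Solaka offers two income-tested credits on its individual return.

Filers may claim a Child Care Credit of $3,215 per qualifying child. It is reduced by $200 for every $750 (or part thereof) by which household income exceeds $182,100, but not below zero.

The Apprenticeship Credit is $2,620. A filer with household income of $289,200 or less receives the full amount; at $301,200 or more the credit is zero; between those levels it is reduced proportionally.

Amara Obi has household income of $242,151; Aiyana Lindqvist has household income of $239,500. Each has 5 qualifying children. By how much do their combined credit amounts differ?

$675

Amara ($242,151): Child Care Credit: base = 5 × $3,215 = $16,075. income exceeds $182,100 by $60,051 → 81 increments × $200 = $16,200 ≥ base, so the credit is $0. Apprenticeship Credit: $242,151 is at or below the $289,200 threshold, so the full $2,620 applies. total $0 + $2,620 = $2,620
Aiyana ($239,500): Child Care Credit: base = 5 × $3,215 = $16,075. income exceeds $182,100 by $57,400, which is 77 full-or-partial $750 increments; reduction = 77 × $200 = $15,400, leaving $675. Apprenticeship Credit: $239,500 is at or below the $289,200 threshold, so the full $2,620 applies. total $675 + $2,620 = $3,295
Difference: |$2,620 − $3,295| = $675.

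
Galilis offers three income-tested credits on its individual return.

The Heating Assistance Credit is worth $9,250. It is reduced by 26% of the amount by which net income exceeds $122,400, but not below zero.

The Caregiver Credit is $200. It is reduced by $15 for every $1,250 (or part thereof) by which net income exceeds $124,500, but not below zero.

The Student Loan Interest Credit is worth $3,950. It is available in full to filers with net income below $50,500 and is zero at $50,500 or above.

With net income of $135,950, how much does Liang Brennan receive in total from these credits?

$5,777

Heating Assistance Credit: 26% of the $13,550 excess over $122,400 is $3,523; credit = $9,250 − $3,523 = $5,727.
Caregiver Credit: income exceeds $124,500 by $11,450, which is 10 full-or-partial $1,250 increments; reduction = 10 × $15 = $150, leaving $50.
Student Loan Interest Credit: $135,950 meets or exceeds the $50,500 cutoff, so the credit is $0.
Total: $5,727 + $50 + $0 = $5,777.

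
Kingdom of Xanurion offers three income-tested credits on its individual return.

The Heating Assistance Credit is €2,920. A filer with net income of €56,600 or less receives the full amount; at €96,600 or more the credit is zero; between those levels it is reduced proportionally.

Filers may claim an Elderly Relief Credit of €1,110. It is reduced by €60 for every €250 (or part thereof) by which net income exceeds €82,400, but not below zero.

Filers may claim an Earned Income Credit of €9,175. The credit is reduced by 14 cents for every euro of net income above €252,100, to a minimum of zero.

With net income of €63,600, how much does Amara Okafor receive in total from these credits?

Heating Assistance Credit: €63,600 is €7,000 into a €40,000 phase-out range, leaving 33,000/40,000 of the credit: €2,920 × 33,000/40,000 = €2,409.
Elderly Relief Credit: €63,600 is at or below the €82,400 threshold, so the full €1,110 applies.
Earned Income Credit: €63,600 is at or below the €252,100 threshold, so the full €9,175 applies.
Total: €2,409 + €1,110 + €9,175 = €12,694.

€12,694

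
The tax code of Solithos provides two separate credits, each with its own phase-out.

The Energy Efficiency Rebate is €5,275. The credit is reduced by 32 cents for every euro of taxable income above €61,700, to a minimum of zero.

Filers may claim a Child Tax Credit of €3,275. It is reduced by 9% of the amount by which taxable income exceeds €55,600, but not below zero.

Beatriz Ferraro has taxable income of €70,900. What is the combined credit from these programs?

Energy Efficiency Rebate: 32% of the €9,200 excess over €61,700 is €2,944; credit = €5,275 − €2,944 = €2,331.
Child Tax Credit: 9% of the €15,300 excess over €55,600 is €1,377; credit = €3,275 − €1,377 = €1,898.
Total: €2,331 + €1,898 = €4,229.

€4,229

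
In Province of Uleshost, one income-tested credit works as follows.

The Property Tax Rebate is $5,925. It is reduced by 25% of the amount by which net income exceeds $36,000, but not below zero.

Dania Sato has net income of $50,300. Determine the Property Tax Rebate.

$2,350

Property Tax Rebate: 25% of the $14,300 excess over $36,000 is $3,575; credit = $5,925 − $3,575 = $2,350.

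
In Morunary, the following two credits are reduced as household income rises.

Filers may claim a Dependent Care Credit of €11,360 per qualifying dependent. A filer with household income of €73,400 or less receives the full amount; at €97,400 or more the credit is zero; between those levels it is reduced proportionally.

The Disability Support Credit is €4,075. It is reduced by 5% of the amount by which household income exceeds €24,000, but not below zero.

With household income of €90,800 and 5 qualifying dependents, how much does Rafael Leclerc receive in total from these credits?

€16,355

Dependent Care Credit: base = 5 × €11,360 = €56,800. €90,800 is €17,400 into a €24,000 phase-out range, leaving 6,600/24,000 of the credit: €56,800 × 6,600/24,000 = €15,620.
Disability Support Credit: 5% of the €66,800 excess over €24,000 is €3,340; credit = €4,075 − €3,340 = €735.
Total: €15,620 + €735 = €16,355.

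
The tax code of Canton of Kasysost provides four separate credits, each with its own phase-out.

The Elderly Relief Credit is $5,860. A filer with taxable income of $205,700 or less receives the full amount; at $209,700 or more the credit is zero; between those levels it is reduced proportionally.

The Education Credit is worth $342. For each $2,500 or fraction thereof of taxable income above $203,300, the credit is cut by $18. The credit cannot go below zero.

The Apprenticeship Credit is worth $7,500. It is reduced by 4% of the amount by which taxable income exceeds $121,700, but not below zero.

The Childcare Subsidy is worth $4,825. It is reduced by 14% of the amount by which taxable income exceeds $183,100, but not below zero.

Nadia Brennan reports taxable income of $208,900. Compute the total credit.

$6,685

Elderly Relief Credit: $208,900 is $3,200 into a $4,000 phase-out range, leaving 800/4,000 of the credit: $5,860 × 800/4,000 = $1,172.
Education Credit: income exceeds $203,300 by $5,600, which is 3 full-or-partial $2,500 increments; reduction = 3 × $18 = $54, leaving $288.
Apprenticeship Credit: 4% of the $87,200 excess over $121,700 is $3,488; credit = $7,500 − $3,488 = $4,012.
Childcare Subsidy: 14% of the $25,800 excess over $183,100 is $3,612; credit = $4,825 − $3,612 = $1,213.
Total: $1,172 + $288 + $4,012 + $1,213 = $6,685.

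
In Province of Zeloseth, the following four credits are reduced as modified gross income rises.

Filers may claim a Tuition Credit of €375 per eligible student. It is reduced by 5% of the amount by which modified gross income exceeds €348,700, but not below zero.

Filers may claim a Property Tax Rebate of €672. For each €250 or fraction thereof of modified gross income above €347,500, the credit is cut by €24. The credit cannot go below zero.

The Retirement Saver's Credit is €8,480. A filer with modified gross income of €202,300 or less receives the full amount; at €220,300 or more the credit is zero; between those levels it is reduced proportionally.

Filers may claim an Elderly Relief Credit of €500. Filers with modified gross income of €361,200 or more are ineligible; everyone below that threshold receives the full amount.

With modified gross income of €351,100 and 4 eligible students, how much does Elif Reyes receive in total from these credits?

€2,192

Tuition Credit: base = 4 × €375 = €1,500. 5% of the €2,400 excess over €348,700 is €120; credit = €1,500 − €120 = €1,380.
Property Tax Rebate: income exceeds €347,500 by €3,600, which is 15 full-or-partial €250 increments; reduction = 15 × €24 = €360, leaving €312.
Retirement Saver's Credit: €351,100 is at or above €220,300, so the credit is €0.
Elderly Relief Credit: €351,100 is below the €361,200 cutoff, so the full €500 applies.
Total: €1,380 + €312 + €0 + €500 = €2,192.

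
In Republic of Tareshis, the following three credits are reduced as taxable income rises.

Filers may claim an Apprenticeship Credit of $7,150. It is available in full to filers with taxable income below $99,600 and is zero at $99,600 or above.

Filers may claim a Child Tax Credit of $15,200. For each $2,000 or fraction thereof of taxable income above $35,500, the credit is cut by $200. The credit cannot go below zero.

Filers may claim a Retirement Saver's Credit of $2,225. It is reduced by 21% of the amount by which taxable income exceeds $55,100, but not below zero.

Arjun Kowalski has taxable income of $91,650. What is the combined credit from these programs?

$16,550

Apprenticeship Credit: $91,650 is below the $99,600 cutoff, so the full $7,150 applies.
Child Tax Credit: income exceeds $35,500 by $56,150, which is 29 full-or-partial $2,000 increments; reduction = 29 × $200 = $5,800, leaving $9,400.
Retirement Saver's Credit: 21% of the $36,550 excess over $55,100 is $7,675.50 ≥ base, so the credit is $0.
Total: $7,150 + $9,400 + $0 = $16,550.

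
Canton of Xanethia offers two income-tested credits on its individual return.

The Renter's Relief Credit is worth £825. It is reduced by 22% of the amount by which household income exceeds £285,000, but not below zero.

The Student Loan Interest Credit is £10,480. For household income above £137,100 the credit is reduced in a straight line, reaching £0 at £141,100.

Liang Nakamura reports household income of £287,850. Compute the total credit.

£198

Renter's Relief Credit: 22% of the £2,850 excess over £285,000 is £627; credit = £825 − £627 = £198.
Student Loan Interest Credit: £287,850 is at or above £141,100, so the credit is £0.
Total: £198 + £0 = £198.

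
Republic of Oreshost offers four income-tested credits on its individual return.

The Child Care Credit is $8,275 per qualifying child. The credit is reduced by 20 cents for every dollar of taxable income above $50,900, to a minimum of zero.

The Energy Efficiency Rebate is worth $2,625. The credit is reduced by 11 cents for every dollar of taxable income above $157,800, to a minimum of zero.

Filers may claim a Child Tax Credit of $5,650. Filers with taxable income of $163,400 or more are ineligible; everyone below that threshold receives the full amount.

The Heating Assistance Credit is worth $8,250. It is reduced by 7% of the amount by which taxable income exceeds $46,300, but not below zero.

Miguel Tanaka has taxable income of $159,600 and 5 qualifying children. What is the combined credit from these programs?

$28,031

Child Care Credit: base = 5 × $8,275 = $41,375. 20% of the $108,700 excess over $50,900 is $21,740; credit = $41,375 − $21,740 = $19,635.
Energy Efficiency Rebate: 11% of the $1,800 excess over $157,800 is $198; credit = $2,625 − $198 = $2,427.
Child Tax Credit: $159,600 is below the $163,400 cutoff, so the full $5,650 applies.
Heating Assistance Credit: 7% of the $113,300 excess over $46,300 is $7,931; credit = $8,250 − $7,931 = $319.
Total: $19,635 + $2,427 + $5,650 + $319 = $28,031.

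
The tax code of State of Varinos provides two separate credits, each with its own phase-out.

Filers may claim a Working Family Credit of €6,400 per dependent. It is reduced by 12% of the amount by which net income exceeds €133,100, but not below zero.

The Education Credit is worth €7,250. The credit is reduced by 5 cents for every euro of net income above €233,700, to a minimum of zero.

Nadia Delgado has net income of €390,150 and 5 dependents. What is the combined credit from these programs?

€1,154

Working Family Credit: base = 5 × €6,400 = €32,000. 12% of the €257,050 excess over €133,100 is €30,846; credit = €32,000 − €30,846 = €1,154.
Education Credit: 5% of the €156,450 excess over €233,700 is €7,822.50 ≥ base, so the credit is €0.
Total: €1,154 + €0 = €1,154.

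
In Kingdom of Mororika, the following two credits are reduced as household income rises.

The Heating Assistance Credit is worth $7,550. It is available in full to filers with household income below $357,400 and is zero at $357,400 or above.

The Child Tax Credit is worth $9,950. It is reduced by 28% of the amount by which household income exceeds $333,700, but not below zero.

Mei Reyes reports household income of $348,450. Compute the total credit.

Heating Assistance Credit: $348,450 is below the $357,400 cutoff, so the full $7,550 applies.
Child Tax Credit: 28% of the $14,750 excess over $333,700 is $4,130; credit = $9,950 − $4,130 = $5,820.
Total: $7,550 + $5,820 = $13,370.

$13,370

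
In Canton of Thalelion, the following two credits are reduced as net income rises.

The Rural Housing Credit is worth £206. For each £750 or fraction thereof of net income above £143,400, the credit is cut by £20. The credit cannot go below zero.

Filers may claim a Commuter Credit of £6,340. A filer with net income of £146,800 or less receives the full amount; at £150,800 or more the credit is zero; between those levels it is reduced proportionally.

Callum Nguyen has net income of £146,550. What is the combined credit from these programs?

£6,446

Rural Housing Credit: income exceeds £143,400 by £3,150, which is 5 full-or-partial £750 increments; reduction = 5 × £20 = £100, leaving £106.
Commuter Credit: £146,550 is at or below the £146,800 threshold, so the full £6,340 applies.
Total: £106 + £6,340 = £6,446.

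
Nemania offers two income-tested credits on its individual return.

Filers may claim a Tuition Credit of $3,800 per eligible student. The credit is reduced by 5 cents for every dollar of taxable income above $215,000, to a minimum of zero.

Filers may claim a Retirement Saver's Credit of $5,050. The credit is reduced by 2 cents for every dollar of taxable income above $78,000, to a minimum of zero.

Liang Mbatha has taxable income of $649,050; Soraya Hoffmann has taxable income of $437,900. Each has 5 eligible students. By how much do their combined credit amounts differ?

Liang ($649,050): Tuition Credit: base = 5 × $3,800 = $19,000. 5% of the $434,050 excess over $215,000 is $21,702.50 ≥ base, so the credit is $0. Retirement Saver's Credit: 2% of the $571,050 excess over $78,000 is $11,421 ≥ base, so the credit is $0. total $0 + $0 = $0
Soraya ($437,900): Tuition Credit: base = 5 × $3,800 = $19,000. 5% of the $222,900 excess over $215,000 is $11,145; credit = $19,000 − $11,145 = $7,855. Retirement Saver's Credit: 2% of the $359,900 excess over $78,000 is $7,198 ≥ base, so the credit is $0. total $7,855 + $0 = $7,855
Difference: |$0 − $7,855| = $7,855.

$7,855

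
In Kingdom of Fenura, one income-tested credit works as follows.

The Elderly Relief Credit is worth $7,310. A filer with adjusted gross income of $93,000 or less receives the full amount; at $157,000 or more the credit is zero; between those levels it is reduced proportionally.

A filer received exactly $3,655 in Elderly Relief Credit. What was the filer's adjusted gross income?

$125,000

$3,655 is 3,655/7,310 of the full $7,310, so 3,655/7,310 of the $64,000 range has been used: income = $93,000 + $64,000 × 3,655/7,310 = $125,000.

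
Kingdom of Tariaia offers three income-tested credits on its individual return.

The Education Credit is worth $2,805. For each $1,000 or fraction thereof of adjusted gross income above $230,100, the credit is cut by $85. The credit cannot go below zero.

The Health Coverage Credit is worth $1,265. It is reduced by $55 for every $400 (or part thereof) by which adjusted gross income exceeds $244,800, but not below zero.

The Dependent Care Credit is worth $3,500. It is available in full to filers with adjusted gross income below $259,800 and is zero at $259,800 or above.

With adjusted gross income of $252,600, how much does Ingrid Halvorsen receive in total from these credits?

$4,515

Education Credit: income exceeds $230,100 by $22,500, which is 23 full-or-partial $1,000 increments; reduction = 23 × $85 = $1,955, leaving $850.
Health Coverage Credit: income exceeds $244,800 by $7,800, which is 20 full-or-partial $400 increments; reduction = 20 × $55 = $1,100, leaving $165.
Dependent Care Credit: $252,600 is below the $259,800 cutoff, so the full $3,500 applies.
Total: $850 + $165 + $3,500 = $4,515.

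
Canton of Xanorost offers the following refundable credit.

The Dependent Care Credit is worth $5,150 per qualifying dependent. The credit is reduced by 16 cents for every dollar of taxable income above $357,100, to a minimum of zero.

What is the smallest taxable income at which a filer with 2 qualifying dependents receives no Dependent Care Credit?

Full credit = 2 × $5,150 = $10,300.
The credit falls by 16% of each dollar above $357,100, so it reaches zero when the excess is $10,300 / 16% = $64,375: income = $357,100 + $64,375 = $421,475.

$421,475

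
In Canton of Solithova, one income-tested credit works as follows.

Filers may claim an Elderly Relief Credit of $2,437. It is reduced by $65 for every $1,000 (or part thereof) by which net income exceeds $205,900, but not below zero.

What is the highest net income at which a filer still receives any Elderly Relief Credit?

$242,900

After 37 increments the reduction is 37 × $65 = $2,405, leaving $32; one more increment wipes it out. Increment 37 ends at excess 37 × $1,000 = $37,000, so the highest qualifying income is $205,900 + $37,000 = $242,900.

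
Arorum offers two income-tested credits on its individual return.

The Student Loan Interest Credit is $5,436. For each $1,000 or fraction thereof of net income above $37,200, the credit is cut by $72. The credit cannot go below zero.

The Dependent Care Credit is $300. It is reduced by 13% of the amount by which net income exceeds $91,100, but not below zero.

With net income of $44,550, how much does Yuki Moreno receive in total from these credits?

$5,160

Student Loan Interest Credit: income exceeds $37,200 by $7,350, which is 8 full-or-partial $1,000 increments; reduction = 8 × $72 = $576, leaving $4,860.
Dependent Care Credit: $44,550 is at or below the $91,100 threshold, so the full $300 applies.
Total: $4,860 + $300 = $5,160.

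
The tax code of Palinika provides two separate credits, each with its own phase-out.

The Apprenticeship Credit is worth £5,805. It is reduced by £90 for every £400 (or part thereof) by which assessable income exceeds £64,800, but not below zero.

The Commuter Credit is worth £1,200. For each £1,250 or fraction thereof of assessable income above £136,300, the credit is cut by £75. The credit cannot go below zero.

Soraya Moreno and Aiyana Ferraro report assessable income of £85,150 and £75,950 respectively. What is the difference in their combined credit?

Soraya (£85,150): Apprenticeship Credit: income exceeds £64,800 by £20,350, which is 51 full-or-partial £400 increments; reduction = 51 × £90 = £4,590, leaving £1,215. Commuter Credit: £85,150 is at or below the £136,300 threshold, so the full £1,200 applies. total £1,215 + £1,200 = £2,415
Aiyana (£75,950): Apprenticeship Credit: income exceeds £64,800 by £11,150, which is 28 full-or-partial £400 increments; reduction = 28 × £90 = £2,520, leaving £3,285. Commuter Credit: £75,950 is at or below the £136,300 threshold, so the full £1,200 applies. total £3,285 + £1,200 = £4,485
Difference: |£2,415 − £4,485| = £2,070.

£2,070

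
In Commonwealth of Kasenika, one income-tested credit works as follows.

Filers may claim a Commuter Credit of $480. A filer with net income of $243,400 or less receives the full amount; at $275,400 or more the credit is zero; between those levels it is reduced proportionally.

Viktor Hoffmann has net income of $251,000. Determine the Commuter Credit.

Commuter Credit: $251,000 is $7,600 into a $32,000 phase-out range, leaving 24,400/32,000 of the credit: $480 × 24,400/32,000 = $366.

$366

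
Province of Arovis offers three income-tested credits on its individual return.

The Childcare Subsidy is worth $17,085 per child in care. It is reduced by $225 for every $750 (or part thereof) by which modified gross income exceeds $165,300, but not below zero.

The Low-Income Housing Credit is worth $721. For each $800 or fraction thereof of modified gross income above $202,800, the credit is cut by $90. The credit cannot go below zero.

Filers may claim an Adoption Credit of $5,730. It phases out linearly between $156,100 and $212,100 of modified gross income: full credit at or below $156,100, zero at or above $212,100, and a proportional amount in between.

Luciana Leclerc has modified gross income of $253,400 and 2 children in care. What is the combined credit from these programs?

$7,620

Childcare Subsidy: base = 2 × $17,085 = $34,170. income exceeds $165,300 by $88,100, which is 118 full-or-partial $750 increments; reduction = 118 × $225 = $26,550, leaving $7,620.
Low-Income Housing Credit: income exceeds $202,800 by $50,600 → 64 increments × $90 = $5,760 ≥ base, so the credit is $0.
Adoption Credit: $253,400 is at or above $212,100, so the credit is $0.
Total: $7,620 + $0 + $0 = $7,620.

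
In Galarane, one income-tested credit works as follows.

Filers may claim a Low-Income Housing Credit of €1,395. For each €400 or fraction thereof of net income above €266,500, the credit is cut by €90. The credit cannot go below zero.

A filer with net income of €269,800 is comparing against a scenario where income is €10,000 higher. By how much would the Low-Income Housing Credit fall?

€585

At €269,800 — income exceeds €266,500 by €3,300, which is 9 full-or-partial €400 increments; reduction = 9 × €90 = €810, leaving €585.
At €279,800 — income exceeds €266,500 by €13,300 → 34 increments × €90 = €3,060 ≥ base, so the credit is €0.
Lost: €585 − €0 = €585.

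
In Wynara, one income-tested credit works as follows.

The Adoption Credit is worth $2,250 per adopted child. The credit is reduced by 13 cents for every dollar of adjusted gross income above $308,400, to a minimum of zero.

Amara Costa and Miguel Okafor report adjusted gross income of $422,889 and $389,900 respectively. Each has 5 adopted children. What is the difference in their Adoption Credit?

Amara ($422,889): Adoption Credit: base = 5 × $2,250 = $11,250. 13% of the $114,489 excess over $308,400 is $14,883.57 ≥ base, so the credit is $0.
Miguel ($389,900): Adoption Credit: base = 5 × $2,250 = $11,250. 13% of the $81,500 excess over $308,400 is $10,595; credit = $11,250 − $10,595 = $655.
Difference: |$0 − $655| = $655.

$655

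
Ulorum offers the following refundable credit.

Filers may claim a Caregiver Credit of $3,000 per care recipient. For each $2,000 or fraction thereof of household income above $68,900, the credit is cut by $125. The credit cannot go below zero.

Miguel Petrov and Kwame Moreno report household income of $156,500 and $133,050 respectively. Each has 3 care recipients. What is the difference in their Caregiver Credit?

Miguel ($156,500): Caregiver Credit: base = 3 × $3,000 = $9,000. income exceeds $68,900 by $87,600, which is 44 full-or-partial $2,000 increments; reduction = 44 × $125 = $5,500, leaving $3,500.
Kwame ($133,050): Caregiver Credit: base = 3 × $3,000 = $9,000. income exceeds $68,900 by $64,150, which is 33 full-or-partial $2,000 increments; reduction = 33 × $125 = $4,125, leaving $4,875.
Difference: |$3,500 − $4,875| = $1,375.

$1,375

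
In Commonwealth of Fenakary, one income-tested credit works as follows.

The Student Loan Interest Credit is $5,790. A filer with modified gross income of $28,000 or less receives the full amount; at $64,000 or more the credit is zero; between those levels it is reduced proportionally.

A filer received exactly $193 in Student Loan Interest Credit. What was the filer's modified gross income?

$62,800

$193 is 193/5,790 of the full $5,790, so 5,597/5,790 of the $36,000 range has been used: income = $28,000 + $36,000 × 5,597/5,790 = $62,800.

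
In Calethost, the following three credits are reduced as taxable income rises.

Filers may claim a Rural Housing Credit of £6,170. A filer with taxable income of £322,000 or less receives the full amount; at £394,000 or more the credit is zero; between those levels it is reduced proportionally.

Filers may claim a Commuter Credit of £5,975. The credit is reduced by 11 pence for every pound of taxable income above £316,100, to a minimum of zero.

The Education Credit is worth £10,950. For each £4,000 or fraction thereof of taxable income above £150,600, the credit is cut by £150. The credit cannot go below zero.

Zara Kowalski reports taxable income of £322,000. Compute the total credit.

£15,996

Rural Housing Credit: £322,000 is at or below the £322,000 threshold, so the full £6,170 applies.
Commuter Credit: 11% of the £5,900 excess over £316,100 is £649; credit = £5,975 − £649 = £5,326.
Education Credit: income exceeds £150,600 by £171,400, which is 43 full-or-partial £4,000 increments; reduction = 43 × £150 = £6,450, leaving £4,500.
Total: £6,170 + £5,326 + £4,500 = £15,996.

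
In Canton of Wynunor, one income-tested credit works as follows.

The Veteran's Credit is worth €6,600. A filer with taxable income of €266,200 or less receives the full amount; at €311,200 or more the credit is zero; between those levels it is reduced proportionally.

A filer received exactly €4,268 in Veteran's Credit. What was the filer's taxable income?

€282,100

€4,268 is 4,268/6,600 of the full €6,600, so 2,332/6,600 of the €45,000 range has been used: income = €266,200 + €45,000 × 2,332/6,600 = €282,100.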